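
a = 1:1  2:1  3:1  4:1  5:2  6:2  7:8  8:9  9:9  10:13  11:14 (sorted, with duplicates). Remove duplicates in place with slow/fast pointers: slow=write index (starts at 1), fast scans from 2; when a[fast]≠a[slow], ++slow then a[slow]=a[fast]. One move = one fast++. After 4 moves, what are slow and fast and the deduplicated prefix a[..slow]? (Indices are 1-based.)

(s=1,f=2) a[fast]=1=a[slow] dup → fast++
(s=1,f=3) a[fast]=1=a[slow] dup → fast++
(s=1,f=4) a[fast]=1=a[slow] dup → fast++
(s=1,f=5) a[fast]=2≠a[slow]=1 write a[2]=2 → slow++,fast++

slow=2, fast=6, prefix=[1, 2]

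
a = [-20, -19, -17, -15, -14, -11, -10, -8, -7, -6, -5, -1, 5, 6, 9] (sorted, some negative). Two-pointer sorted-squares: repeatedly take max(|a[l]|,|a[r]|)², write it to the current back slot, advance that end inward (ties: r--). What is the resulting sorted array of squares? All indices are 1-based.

[1, 25, 25, 36, 36, 49, 64, 81, 100, 121, 196, 225, 289, 361, 400]

[1,15] |-20|>|9| out[15]=400 → l++
[2,15] |-19|>|9| out[14]=361 → l++
[3,15] |-17|>|9| out[13]=289 → l++
[4,15] |-15|>|9| out[12]=225 → l++
[5,15] |-14|>|9| out[11]=196 → l++
[6,15] |-11|>|9| out[10]=121 → l++
[7,15] |-10|>|9| out[9]=100 → l++
[8,15] |-8|<=|9| out[8]=81 → r--
[8,14] |-8|>|6| out[7]=64 → l++
[9,14] |-7|>|6| out[6]=49 → l++
[10,14] |-6|<=|6| out[5]=36 → r--
[10,13] |-6|>|5| out[4]=36 → l++
[11,13] |-5|<=|5| out[3]=25 → r--
[11,12] |-5|>|-1| out[2]=25 → l++
[12,12] |-1|<=|-1| out[1]=1 → r--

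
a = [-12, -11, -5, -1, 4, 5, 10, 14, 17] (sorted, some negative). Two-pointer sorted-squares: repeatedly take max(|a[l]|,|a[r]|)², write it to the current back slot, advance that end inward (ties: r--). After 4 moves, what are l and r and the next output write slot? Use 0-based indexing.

[0,8] |-12|<=|17| out[8]=289 → r--
[0,7] |-12|<=|14| out[7]=196 → r--
[0,6] |-12|>|10| out[6]=144 → l++
[1,6] |-11|>|10| out[5]=121 → l++

l=2, r=6, next write slot=4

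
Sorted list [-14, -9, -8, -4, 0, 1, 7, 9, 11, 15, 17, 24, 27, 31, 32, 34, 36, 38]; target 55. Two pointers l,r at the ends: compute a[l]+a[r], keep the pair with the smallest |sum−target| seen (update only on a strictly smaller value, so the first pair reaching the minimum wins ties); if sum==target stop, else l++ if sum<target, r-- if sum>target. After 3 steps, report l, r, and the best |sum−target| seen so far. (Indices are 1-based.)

l=4, r=18, best |Δ|=25

l=1 r=18: -14+38=24 d=31 *, l++
l=2 r=18: -9+38=29 d=26 *, l++
l=3 r=18: -8+38=30 d=25 *, l++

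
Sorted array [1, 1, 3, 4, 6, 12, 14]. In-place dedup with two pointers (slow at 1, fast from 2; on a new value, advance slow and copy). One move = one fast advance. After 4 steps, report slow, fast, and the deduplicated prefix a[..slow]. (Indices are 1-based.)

slow=4, fast=6, prefix=[1, 3, 4, 6]

slow=1 fast=2: a[fast]=1=a[slow] dup, fast++
slow=1 fast=3: a[fast]=3≠a[slow]=1 write a[2]=3, slow++,fast++
slow=2 fast=4: a[fast]=4≠a[slow]=3 write a[3]=4, slow++,fast++
slow=3 fast=5: a[fast]=6≠a[slow]=4 write a[4]=6, slow++,fast++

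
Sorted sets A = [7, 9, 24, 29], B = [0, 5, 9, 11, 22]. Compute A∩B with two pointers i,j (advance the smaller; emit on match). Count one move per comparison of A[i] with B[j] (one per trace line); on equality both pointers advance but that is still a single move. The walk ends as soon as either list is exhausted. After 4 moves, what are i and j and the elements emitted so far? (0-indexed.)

[i=0,j=0] 7>0 → j++
[i=0,j=1] 7>5 → j++
[i=0,j=2] 7<9 → i++
[i=1,j=2] 9==9 emit → i++,j++

i=2, j=3, emitted=[9]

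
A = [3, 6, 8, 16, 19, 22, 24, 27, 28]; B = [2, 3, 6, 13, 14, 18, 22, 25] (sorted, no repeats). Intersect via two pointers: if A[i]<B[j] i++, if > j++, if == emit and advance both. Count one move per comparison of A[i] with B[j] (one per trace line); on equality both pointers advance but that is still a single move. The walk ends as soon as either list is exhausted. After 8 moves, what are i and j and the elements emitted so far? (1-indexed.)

i=1 j=1: 3>2, j++
i=1 j=2: 3==3 emit, i++,j++
i=2 j=3: 6==6 emit, i++,j++
i=3 j=4: 8<13, i++
i=4 j=4: 16>13, j++
i=4 j=5: 16>14, j++
i=4 j=6: 16<18, i++
i=5 j=6: 19>18, j++

i=5, j=7, emitted=[3, 6]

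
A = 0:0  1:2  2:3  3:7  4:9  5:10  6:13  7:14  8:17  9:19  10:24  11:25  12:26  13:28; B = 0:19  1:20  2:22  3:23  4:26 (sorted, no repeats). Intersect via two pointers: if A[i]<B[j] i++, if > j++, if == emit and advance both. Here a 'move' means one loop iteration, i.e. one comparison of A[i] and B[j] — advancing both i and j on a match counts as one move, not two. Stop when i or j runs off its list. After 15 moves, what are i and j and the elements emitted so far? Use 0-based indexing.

i=12, j=4, emitted=[19]

[i=0,j=0] 0<19 → i++
[i=1,j=0] 2<19 → i++
[i=2,j=0] 3<19 → i++
[i=3,j=0] 7<19 → i++
[i=4,j=0] 9<19 → i++
[i=5,j=0] 10<19 → i++
[i=6,j=0] 13<19 → i++
[i=7,j=0] 14<19 → i++
[i=8,j=0] 17<19 → i++
[i=9,j=0] 19==19 emit → i++,j++
[i=10,j=1] 24>20 → j++
[i=10,j=2] 24>22 → j++
[i=10,j=3] 24>23 → j++
[i=10,j=4] 24<26 → i++
[i=11,j=4] 25<26 → i++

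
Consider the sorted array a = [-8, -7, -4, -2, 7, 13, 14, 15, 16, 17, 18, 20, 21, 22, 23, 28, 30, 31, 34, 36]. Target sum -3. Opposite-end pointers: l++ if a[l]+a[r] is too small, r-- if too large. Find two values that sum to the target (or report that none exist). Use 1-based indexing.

no pair

[1,20] -8+36=28 >-3 → r--
[1,19] -8+34=26 >-3 → r--
[1,18] -8+31=23 >-3 → r--
[1,17] -8+30=22 >-3 → r--
[1,16] -8+28=20 >-3 → r--
[1,15] -8+23=15 >-3 → r--
[1,14] -8+22=14 >-3 → r--
[1,13] -8+21=13 >-3 → r--
[1,12] -8+20=12 >-3 → r--
[1,11] -8+18=10 >-3 → r--
[1,10] -8+17=9 >-3 → r--
[1,9] -8+16=8 >-3 → r--
[1,8] -8+15=7 >-3 → r--
[1,7] -8+14=6 >-3 → r--
[1,6] -8+13=5 >-3 → r--
[1,5] -8+7=-1 >-3 → r--
[1,4] -8+-2=-10 <-3 → l++
[2,4] -7+-2=-9 <-3 → l++
[3,4] -4+-2=-6 <-3 → l++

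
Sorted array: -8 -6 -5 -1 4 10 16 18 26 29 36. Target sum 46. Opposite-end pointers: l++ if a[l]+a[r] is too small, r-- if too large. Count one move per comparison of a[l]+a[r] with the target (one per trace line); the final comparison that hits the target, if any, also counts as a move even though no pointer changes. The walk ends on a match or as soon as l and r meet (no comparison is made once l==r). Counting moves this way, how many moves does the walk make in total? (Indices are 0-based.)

6 moves

[0,10] -8+36=28 <46 → l++
[1,10] -6+36=30 <46 → l++
[2,10] -5+36=31 <46 → l++
[3,10] -1+36=35 <46 → l++
[4,10] 4+36=40 <46 → l++
[5,10] 10+36=46 → found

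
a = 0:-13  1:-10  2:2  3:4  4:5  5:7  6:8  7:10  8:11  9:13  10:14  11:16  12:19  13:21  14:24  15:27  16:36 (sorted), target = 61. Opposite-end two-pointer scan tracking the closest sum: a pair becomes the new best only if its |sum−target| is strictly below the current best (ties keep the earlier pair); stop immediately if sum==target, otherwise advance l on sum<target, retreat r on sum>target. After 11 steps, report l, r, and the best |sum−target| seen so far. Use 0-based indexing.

l=0 r=16: -13+36=23 d=38 *, l++
l=1 r=16: -10+36=26 d=35 *, l++
l=2 r=16: 2+36=38 d=23 *, l++
l=3 r=16: 4+36=40 d=21 *, l++
l=4 r=16: 5+36=41 d=20 *, l++
l=5 r=16: 7+36=43 d=18 *, l++
l=6 r=16: 8+36=44 d=17 *, l++
l=7 r=16: 10+36=46 d=15 *, l++
l=8 r=16: 11+36=47 d=14 *, l++
l=9 r=16: 13+36=49 d=12 *, l++
l=10 r=16: 14+36=50 d=11 *, l++

l=11, r=16, best |Δ|=11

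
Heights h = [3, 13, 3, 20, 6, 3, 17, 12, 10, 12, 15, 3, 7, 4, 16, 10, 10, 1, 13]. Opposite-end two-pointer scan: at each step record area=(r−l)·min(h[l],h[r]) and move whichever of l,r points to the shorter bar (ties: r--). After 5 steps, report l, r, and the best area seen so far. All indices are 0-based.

[0,18] min(3,13)*18=54 best=54 * → l++
[1,18] min(13,13)*17=221 best=221 * → r--
[1,17] min(13,1)*16=16 best=221 → r--
[1,16] min(13,10)*15=150 best=221 → r--
[1,15] min(13,10)*14=140 best=221 → r--

l=1, r=14, best area=221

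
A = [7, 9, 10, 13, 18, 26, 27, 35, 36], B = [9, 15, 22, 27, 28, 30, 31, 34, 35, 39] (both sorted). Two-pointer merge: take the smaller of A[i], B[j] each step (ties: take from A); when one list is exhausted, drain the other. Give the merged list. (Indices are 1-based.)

[i=1,j=1] A[i]=7<=B[j]=9 take 7 → i++
[i=2,j=1] A[i]=9<=B[j]=9 take 9 → i++
[i=3,j=1] A[i]=10>B[j]=9 take 9 → j++
[i=3,j=2] A[i]=10<=B[j]=15 take 10 → i++
[i=4,j=2] A[i]=13<=B[j]=15 take 13 → i++
[i=5,j=2] A[i]=18>B[j]=15 take 15 → j++
[i=5,j=3] A[i]=18<=B[j]=22 take 18 → i++
[i=6,j=3] A[i]=26>B[j]=22 take 22 → j++
[i=6,j=4] A[i]=26<=B[j]=27 take 26 → i++
[i=7,j=4] A[i]=27<=B[j]=27 take 27 → i++
[i=8,j=4] A[i]=35>B[j]=27 take 27 → j++
[i=8,j=5] A[i]=35>B[j]=28 take 28 → j++
[i=8,j=6] A[i]=35>B[j]=30 take 30 → j++
[i=8,j=7] A[i]=35>B[j]=31 take 31 → j++
[i=8,j=8] A[i]=35>B[j]=34 take 34 → j++
[i=8,j=9] A[i]=35<=B[j]=35 take 35 → i++
[i=9,j=9] A[i]=36>B[j]=35 take 35 → j++
[i=9,j=10] A[i]=36<=B[j]=39 take 36 → i++
[i=10,j=10] A done, take B[j]=39 → j++

[7, 9, 9, 10, 13, 15, 18, 22, 26, 27, 27, 28, 30, 31, 34, 35, 35, 36, 39]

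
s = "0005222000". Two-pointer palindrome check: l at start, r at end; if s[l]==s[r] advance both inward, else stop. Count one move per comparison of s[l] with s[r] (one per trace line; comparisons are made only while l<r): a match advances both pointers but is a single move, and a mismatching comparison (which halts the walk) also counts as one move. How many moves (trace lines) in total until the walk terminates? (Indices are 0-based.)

4 moves

[0,9] '0'=='0' → l++,r--
[1,8] '0'=='0' → l++,r--
[2,7] '0'=='0' → l++,r--
[3,6] '5'!='2' → stop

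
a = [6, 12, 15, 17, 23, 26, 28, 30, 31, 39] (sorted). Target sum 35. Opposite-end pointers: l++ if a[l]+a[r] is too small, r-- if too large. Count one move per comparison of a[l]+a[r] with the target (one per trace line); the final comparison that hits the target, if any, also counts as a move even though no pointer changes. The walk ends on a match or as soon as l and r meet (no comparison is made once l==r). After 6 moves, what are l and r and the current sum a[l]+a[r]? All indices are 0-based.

l=1, r=4, sum=35

[0,9] 6+39=45 >35 → r--
[0,8] 6+31=37 >35 → r--
[0,7] 6+30=36 >35 → r--
[0,6] 6+28=34 <35 → l++
[1,6] 12+28=40 >35 → r--
[1,5] 12+26=38 >35 → r--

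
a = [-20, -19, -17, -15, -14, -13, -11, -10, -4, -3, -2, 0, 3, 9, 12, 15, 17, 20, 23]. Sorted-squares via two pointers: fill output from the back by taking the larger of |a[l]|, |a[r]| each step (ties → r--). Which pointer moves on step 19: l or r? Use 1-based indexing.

[1,19] |-20|<=|23| out[19]=529 → r--
[1,18] |-20|<=|20| out[18]=400 → r--
[1,17] |-20|>|17| out[17]=400 → l++
[2,17] |-19|>|17| out[16]=361 → l++
[3,17] |-17|<=|17| out[15]=289 → r--
[3,16] |-17|>|15| out[14]=289 → l++
[4,16] |-15|<=|15| out[13]=225 → r--
[4,15] |-15|>|12| out[12]=225 → l++
[5,15] |-14|>|12| out[11]=196 → l++
[6,15] |-13|>|12| out[10]=169 → l++
[7,15] |-11|<=|12| out[9]=144 → r--
[7,14] |-11|>|9| out[8]=121 → l++
[8,14] |-10|>|9| out[7]=100 → l++
[9,14] |-4|<=|9| out[6]=81 → r--
[9,13] |-4|>|3| out[5]=16 → l++
[10,13] |-3|<=|3| out[4]=9 → r--
[10,12] |-3|>|0| out[3]=9 → l++
[11,12] |-2|>|0| out[2]=4 → l++
[12,12] |0|<=|0| out[1]=0 → r--

r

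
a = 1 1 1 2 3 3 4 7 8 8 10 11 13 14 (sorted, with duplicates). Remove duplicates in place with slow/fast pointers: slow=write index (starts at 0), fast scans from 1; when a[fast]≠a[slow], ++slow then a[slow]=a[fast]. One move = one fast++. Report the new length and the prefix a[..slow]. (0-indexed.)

length 10; prefix = [1, 2, 3, 4, 7, 8, 10, 11, 13, 14]

(s=0,f=1) a[fast]=1=a[slow] dup → fast++
(s=0,f=2) a[fast]=1=a[slow] dup → fast++
(s=0,f=3) a[fast]=2≠a[slow]=1 write a[1]=2 → slow++,fast++
(s=1,f=4) a[fast]=3≠a[slow]=2 write a[2]=3 → slow++,fast++
(s=2,f=5) a[fast]=3=a[slow] dup → fast++
(s=2,f=6) a[fast]=4≠a[slow]=3 write a[3]=4 → slow++,fast++
(s=3,f=7) a[fast]=7≠a[slow]=4 write a[4]=7 → slow++,fast++
(s=4,f=8) a[fast]=8≠a[slow]=7 write a[5]=8 → slow++,fast++
(s=5,f=9) a[fast]=8=a[slow] dup → fast++
(s=5,f=10) a[fast]=10≠a[slow]=8 write a[6]=10 → slow++,fast++
(s=6,f=11) a[fast]=11≠a[slow]=10 write a[7]=11 → slow++,fast++
(s=7,f=12) a[fast]=13≠a[slow]=11 write a[8]=13 → slow++,fast++
(s=8,f=13) a[fast]=14≠a[slow]=13 write a[9]=14 → slow++,fast++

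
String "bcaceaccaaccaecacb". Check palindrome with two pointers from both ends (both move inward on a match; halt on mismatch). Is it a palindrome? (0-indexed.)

palindrome

l=0 r=17: 'b'=='b', l++,r--
l=1 r=16: 'c'=='c', l++,r--
l=2 r=15: 'a'=='a', l++,r--
l=3 r=14: 'c'=='c', l++,r--
l=4 r=13: 'e'=='e', l++,r--
l=5 r=12: 'a'=='a', l++,r--
l=6 r=11: 'c'=='c', l++,r--
l=7 r=10: 'c'=='c', l++,r--
l=8 r=9: 'a'=='a', l++,r--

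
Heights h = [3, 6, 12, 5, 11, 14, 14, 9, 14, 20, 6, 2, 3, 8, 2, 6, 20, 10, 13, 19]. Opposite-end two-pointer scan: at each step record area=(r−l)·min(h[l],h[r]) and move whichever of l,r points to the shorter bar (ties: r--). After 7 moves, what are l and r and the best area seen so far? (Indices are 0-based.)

[0,19] min(3,19)*19=57 best=57 * → l++
[1,19] min(6,19)*18=108 best=108 * → l++
[2,19] min(12,19)*17=204 best=204 * → l++
[3,19] min(5,19)*16=80 best=204 → l++
[4,19] min(11,19)*15=165 best=204 → l++
[5,19] min(14,19)*14=196 best=204 → l++
[6,19] min(14,19)*13=182 best=204 → l++

l=7, r=19, best area=204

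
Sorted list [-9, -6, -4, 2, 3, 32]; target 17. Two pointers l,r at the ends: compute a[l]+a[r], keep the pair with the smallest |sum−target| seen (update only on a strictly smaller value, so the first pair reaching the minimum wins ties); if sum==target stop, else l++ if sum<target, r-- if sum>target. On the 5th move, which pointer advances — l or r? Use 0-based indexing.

[0,5] -9+32=23 d=6 * → r--
[0,4] -9+3=-6 d=23 → l++
[1,4] -6+3=-3 d=20 → l++
[2,4] -4+3=-1 d=18 → l++
[3,4] 2+3=5 d=12 → l++

l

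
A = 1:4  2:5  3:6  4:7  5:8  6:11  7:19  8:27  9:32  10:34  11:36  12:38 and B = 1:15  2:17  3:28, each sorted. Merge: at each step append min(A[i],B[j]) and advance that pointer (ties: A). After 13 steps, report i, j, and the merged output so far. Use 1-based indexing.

i=11, j=4, merged so far=[4, 5, 6, 7, 8, 11, 15, 17, 19, 27, 28, 32, 34]

i=1 j=1: A[i]=4<=B[j]=15 take 4, i++
i=2 j=1: A[i]=5<=B[j]=15 take 5, i++
i=3 j=1: A[i]=6<=B[j]=15 take 6, i++
i=4 j=1: A[i]=7<=B[j]=15 take 7, i++
i=5 j=1: A[i]=8<=B[j]=15 take 8, i++
i=6 j=1: A[i]=11<=B[j]=15 take 11, i++
i=7 j=1: A[i]=19>B[j]=15 take 15, j++
i=7 j=2: A[i]=19>B[j]=17 take 17, j++
i=7 j=3: A[i]=19<=B[j]=28 take 19, i++
i=8 j=3: A[i]=27<=B[j]=28 take 27, i++
i=9 j=3: A[i]=32>B[j]=28 take 28, j++
i=9 j=4: B done, take A[i]=32, i++
i=10 j=4: B done, take A[i]=34, i++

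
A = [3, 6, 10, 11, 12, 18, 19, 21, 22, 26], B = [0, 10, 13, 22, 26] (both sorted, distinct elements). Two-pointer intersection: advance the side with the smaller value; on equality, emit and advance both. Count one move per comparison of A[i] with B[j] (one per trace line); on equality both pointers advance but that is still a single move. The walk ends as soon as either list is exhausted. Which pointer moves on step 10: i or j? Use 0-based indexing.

i

[i=0,j=0] 3>0 → j++
[i=0,j=1] 3<10 → i++
[i=1,j=1] 6<10 → i++
[i=2,j=1] 10==10 emit → i++,j++
[i=3,j=2] 11<13 → i++
[i=4,j=2] 12<13 → i++
[i=5,j=2] 18>13 → j++
[i=5,j=3] 18<22 → i++
[i=6,j=3] 19<22 → i++
[i=7,j=3] 21<22 → i++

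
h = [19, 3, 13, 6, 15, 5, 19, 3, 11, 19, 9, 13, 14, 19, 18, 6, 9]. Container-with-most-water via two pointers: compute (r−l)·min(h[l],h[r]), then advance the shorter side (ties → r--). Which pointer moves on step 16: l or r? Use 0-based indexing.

[0,16] min(19,9)*16=144 best=144 * → r--
[0,15] min(19,6)*15=90 best=144 → r--
[0,14] min(19,18)*14=252 best=252 * → r--
[0,13] min(19,19)*13=247 best=252 → r--
[0,12] min(19,14)*12=168 best=252 → r--
[0,11] min(19,13)*11=143 best=252 → r--
[0,10] min(19,9)*10=90 best=252 → r--
[0,9] min(19,19)*9=171 best=252 → r--
[0,8] min(19,11)*8=88 best=252 → r--
[0,7] min(19,3)*7=21 best=252 → r--
[0,6] min(19,19)*6=114 best=252 → r--
[0,5] min(19,5)*5=25 best=252 → r--
[0,4] min(19,15)*4=60 best=252 → r--
[0,3] min(19,6)*3=18 best=252 → r--
[0,2] min(19,13)*2=26 best=252 → r--
[0,1] min(19,3)*1=3 best=252 → r--

r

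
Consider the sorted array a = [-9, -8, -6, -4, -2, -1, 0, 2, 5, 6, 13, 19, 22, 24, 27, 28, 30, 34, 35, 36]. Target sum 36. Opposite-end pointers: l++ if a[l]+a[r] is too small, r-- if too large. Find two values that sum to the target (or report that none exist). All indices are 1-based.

(0, 36)

l=1 r=20: -9+36=27 <36, l++
l=2 r=20: -8+36=28 <36, l++
l=3 r=20: -6+36=30 <36, l++
l=4 r=20: -4+36=32 <36, l++
l=5 r=20: -2+36=34 <36, l++
l=6 r=20: -1+36=35 <36, l++
l=7 r=20: 0+36=36, found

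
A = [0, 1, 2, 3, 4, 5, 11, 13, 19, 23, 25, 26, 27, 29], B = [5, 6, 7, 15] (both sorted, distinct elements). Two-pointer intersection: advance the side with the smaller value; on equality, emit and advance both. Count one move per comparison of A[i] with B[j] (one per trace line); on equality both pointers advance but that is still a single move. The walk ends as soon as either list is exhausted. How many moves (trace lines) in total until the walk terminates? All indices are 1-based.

[i=1,j=1] 0<5 → i++
[i=2,j=1] 1<5 → i++
[i=3,j=1] 2<5 → i++
[i=4,j=1] 3<5 → i++
[i=5,j=1] 4<5 → i++
[i=6,j=1] 5==5 emit → i++,j++
[i=7,j=2] 11>6 → j++
[i=7,j=3] 11>7 → j++
[i=7,j=4] 11<15 → i++
[i=8,j=4] 13<15 → i++
[i=9,j=4] 19>15 → j++

11 moves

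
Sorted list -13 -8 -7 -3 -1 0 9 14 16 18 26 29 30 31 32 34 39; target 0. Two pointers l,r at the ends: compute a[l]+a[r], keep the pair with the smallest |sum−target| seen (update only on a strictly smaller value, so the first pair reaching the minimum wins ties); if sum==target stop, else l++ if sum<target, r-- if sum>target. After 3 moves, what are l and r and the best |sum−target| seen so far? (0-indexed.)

l=0 r=16: -13+39=26 d=26 *, r--
l=0 r=15: -13+34=21 d=21 *, r--
l=0 r=14: -13+32=19 d=19 *, r--

l=0, r=13, best |Δ|=19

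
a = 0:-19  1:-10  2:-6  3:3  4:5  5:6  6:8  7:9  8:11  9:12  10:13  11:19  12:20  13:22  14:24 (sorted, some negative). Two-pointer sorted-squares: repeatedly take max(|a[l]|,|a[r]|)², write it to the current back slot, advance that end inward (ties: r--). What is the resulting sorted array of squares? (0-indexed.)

l=0 r=14: |-19|<=|24| out[14]=576, r--
l=0 r=13: |-19|<=|22| out[13]=484, r--
l=0 r=12: |-19|<=|20| out[12]=400, r--
l=0 r=11: |-19|<=|19| out[11]=361, r--
l=0 r=10: |-19|>|13| out[10]=361, l++
l=1 r=10: |-10|<=|13| out[9]=169, r--
l=1 r=9: |-10|<=|12| out[8]=144, r--
l=1 r=8: |-10|<=|11| out[7]=121, r--
l=1 r=7: |-10|>|9| out[6]=100, l++
l=2 r=7: |-6|<=|9| out[5]=81, r--
l=2 r=6: |-6|<=|8| out[4]=64, r--
l=2 r=5: |-6|<=|6| out[3]=36, r--
l=2 r=4: |-6|>|5| out[2]=36, l++
l=3 r=4: |3|<=|5| out[1]=25, r--
l=3 r=3: |3|<=|3| out[0]=9, r--

[9, 25, 36, 36, 64, 81, 100, 121, 144, 169, 361, 361, 400, 484, 576]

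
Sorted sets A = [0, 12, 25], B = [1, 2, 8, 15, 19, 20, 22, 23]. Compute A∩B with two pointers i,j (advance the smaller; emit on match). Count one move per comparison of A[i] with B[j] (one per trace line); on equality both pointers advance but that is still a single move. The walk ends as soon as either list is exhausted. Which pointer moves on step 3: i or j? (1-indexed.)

j

[i=1,j=1] 0<1 → i++
[i=2,j=1] 12>1 → j++
[i=2,j=2] 12>2 → j++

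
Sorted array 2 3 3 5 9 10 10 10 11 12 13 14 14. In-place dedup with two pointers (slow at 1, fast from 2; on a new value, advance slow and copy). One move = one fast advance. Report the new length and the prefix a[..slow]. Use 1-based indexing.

length 9; prefix = [2, 3, 5, 9, 10, 11, 12, 13, 14]

slow=1 fast=2: a[fast]=3≠a[slow]=2 write a[2]=3, slow++,fast++
slow=2 fast=3: a[fast]=3=a[slow] dup, fast++
slow=2 fast=4: a[fast]=5≠a[slow]=3 write a[3]=5, slow++,fast++
slow=3 fast=5: a[fast]=9≠a[slow]=5 write a[4]=9, slow++,fast++
slow=4 fast=6: a[fast]=10≠a[slow]=9 write a[5]=10, slow++,fast++
slow=5 fast=7: a[fast]=10=a[slow] dup, fast++
slow=5 fast=8: a[fast]=10=a[slow] dup, fast++
slow=5 fast=9: a[fast]=11≠a[slow]=10 write a[6]=11, slow++,fast++
slow=6 fast=10: a[fast]=12≠a[slow]=11 write a[7]=12, slow++,fast++
slow=7 fast=11: a[fast]=13≠a[slow]=12 write a[8]=13, slow++,fast++
slow=8 fast=12: a[fast]=14≠a[slow]=13 write a[9]=14, slow++,fast++
slow=9 fast=13: a[fast]=14=a[slow] dup, fast++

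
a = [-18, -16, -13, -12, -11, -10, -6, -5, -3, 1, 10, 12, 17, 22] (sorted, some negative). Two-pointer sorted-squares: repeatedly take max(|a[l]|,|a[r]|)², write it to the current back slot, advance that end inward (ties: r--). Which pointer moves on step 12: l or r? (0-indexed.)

l

[0,13] |-18|<=|22| out[13]=484 → r--
[0,12] |-18|>|17| out[12]=324 → l++
[1,12] |-16|<=|17| out[11]=289 → r--
[1,11] |-16|>|12| out[10]=256 → l++
[2,11] |-13|>|12| out[9]=169 → l++
[3,11] |-12|<=|12| out[8]=144 → r--
[3,10] |-12|>|10| out[7]=144 → l++
[4,10] |-11|>|10| out[6]=121 → l++
[5,10] |-10|<=|10| out[5]=100 → r--
[5,9] |-10|>|1| out[4]=100 → l++
[6,9] |-6|>|1| out[3]=36 → l++
[7,9] |-5|>|1| out[2]=25 → l++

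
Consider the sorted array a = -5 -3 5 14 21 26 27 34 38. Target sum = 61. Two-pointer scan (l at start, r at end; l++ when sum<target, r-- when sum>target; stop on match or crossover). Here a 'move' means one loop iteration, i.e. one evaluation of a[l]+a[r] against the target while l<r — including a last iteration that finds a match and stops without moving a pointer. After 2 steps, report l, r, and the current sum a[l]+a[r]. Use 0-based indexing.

l=2, r=8, sum=43

[0,8] -5+38=33 <61 → l++
[1,8] -3+38=35 <61 → l++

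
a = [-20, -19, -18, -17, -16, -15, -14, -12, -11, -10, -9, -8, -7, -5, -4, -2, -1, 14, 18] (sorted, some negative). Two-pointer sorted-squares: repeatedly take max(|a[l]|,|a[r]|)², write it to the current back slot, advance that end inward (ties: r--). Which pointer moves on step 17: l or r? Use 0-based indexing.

l=0 r=18: |-20|>|18| out[18]=400, l++
l=1 r=18: |-19|>|18| out[17]=361, l++
l=2 r=18: |-18|<=|18| out[16]=324, r--
l=2 r=17: |-18|>|14| out[15]=324, l++
l=3 r=17: |-17|>|14| out[14]=289, l++
l=4 r=17: |-16|>|14| out[13]=256, l++
l=5 r=17: |-15|>|14| out[12]=225, l++
l=6 r=17: |-14|<=|14| out[11]=196, r--
l=6 r=16: |-14|>|-1| out[10]=196, l++
l=7 r=16: |-12|>|-1| out[9]=144, l++
l=8 r=16: |-11|>|-1| out[8]=121, l++
l=9 r=16: |-10|>|-1| out[7]=100, l++
l=10 r=16: |-9|>|-1| out[6]=81, l++
l=11 r=16: |-8|>|-1| out[5]=64, l++
l=12 r=16: |-7|>|-1| out[4]=49, l++
l=13 r=16: |-5|>|-1| out[3]=25, l++
l=14 r=16: |-4|>|-1| out[2]=16, l++

l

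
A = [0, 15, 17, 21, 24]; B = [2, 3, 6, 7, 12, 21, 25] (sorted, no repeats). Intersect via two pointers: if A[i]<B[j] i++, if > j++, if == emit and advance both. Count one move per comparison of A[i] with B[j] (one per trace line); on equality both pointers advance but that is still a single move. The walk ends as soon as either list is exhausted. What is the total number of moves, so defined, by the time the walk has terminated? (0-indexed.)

10 moves

i=0 j=0: 0<2, i++
i=1 j=0: 15>2, j++
i=1 j=1: 15>3, j++
i=1 j=2: 15>6, j++
i=1 j=3: 15>7, j++
i=1 j=4: 15>12, j++
i=1 j=5: 15<21, i++
i=2 j=5: 17<21, i++
i=3 j=5: 21==21 emit, i++,j++
i=4 j=6: 24<25, i++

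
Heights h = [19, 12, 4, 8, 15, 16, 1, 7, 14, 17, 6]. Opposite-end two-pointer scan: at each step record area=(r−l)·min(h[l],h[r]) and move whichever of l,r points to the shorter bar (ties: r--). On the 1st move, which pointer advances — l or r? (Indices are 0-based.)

[0,10] min(19,6)*10=60 best=60 * → r--

r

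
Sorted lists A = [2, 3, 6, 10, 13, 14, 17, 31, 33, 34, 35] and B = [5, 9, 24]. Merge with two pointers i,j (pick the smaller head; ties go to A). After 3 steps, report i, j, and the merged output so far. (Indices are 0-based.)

[i=0,j=0] A[i]=2<=B[j]=5 take 2 → i++
[i=1,j=0] A[i]=3<=B[j]=5 take 3 → i++
[i=2,j=0] A[i]=6>B[j]=5 take 5 → j++

i=2, j=1, merged so far=[2, 3, 5]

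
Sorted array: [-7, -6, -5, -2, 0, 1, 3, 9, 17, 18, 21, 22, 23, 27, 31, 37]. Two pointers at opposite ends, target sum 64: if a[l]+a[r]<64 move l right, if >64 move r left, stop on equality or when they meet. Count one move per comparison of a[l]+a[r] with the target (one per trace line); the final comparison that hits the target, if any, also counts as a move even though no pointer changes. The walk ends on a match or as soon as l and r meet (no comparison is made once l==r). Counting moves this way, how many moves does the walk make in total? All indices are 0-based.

14 moves

[0,15] -7+37=30 <64 → l++
[1,15] -6+37=31 <64 → l++
[2,15] -5+37=32 <64 → l++
[3,15] -2+37=35 <64 → l++
[4,15] 0+37=37 <64 → l++
[5,15] 1+37=38 <64 → l++
[6,15] 3+37=40 <64 → l++
[7,15] 9+37=46 <64 → l++
[8,15] 17+37=54 <64 → l++
[9,15] 18+37=55 <64 → l++
[10,15] 21+37=58 <64 → l++
[11,15] 22+37=59 <64 → l++
[12,15] 23+37=60 <64 → l++
[13,15] 27+37=64 → found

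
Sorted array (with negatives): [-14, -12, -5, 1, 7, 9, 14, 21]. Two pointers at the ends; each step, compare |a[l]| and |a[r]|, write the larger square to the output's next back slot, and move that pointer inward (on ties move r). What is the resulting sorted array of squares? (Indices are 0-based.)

[0,7] |-14|<=|21| out[7]=441 → r--
[0,6] |-14|<=|14| out[6]=196 → r--
[0,5] |-14|>|9| out[5]=196 → l++
[1,5] |-12|>|9| out[4]=144 → l++
[2,5] |-5|<=|9| out[3]=81 → r--
[2,4] |-5|<=|7| out[2]=49 → r--
[2,3] |-5|>|1| out[1]=25 → l++
[3,3] |1|<=|1| out[0]=1 → r--

[1, 25, 49, 81, 144, 196, 196, 441]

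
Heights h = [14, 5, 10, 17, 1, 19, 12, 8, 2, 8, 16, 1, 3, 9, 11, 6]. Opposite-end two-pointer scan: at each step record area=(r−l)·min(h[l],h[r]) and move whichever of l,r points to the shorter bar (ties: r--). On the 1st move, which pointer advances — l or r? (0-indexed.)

r

[0,15] min(14,6)*15=90 best=90 * → r--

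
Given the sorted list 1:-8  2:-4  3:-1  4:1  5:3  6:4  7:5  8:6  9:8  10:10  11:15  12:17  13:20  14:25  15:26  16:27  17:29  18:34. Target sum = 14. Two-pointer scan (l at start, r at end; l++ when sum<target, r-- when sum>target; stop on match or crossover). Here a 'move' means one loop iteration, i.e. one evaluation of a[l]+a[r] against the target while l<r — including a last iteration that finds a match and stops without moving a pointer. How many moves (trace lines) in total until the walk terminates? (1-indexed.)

l=1 r=18: -8+34=26 >14, r--
l=1 r=17: -8+29=21 >14, r--
l=1 r=16: -8+27=19 >14, r--
l=1 r=15: -8+26=18 >14, r--
l=1 r=14: -8+25=17 >14, r--
l=1 r=13: -8+20=12 <14, l++
l=2 r=13: -4+20=16 >14, r--
l=2 r=12: -4+17=13 <14, l++
l=3 r=12: -1+17=16 >14, r--
l=3 r=11: -1+15=14, found

10 moves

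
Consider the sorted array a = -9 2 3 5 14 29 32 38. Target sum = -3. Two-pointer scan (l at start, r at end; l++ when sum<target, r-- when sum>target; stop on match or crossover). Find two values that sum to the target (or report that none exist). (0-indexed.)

l=0 r=7: -9+38=29 >-3, r--
l=0 r=6: -9+32=23 >-3, r--
l=0 r=5: -9+29=20 >-3, r--
l=0 r=4: -9+14=5 >-3, r--
l=0 r=3: -9+5=-4 <-3, l++
l=1 r=3: 2+5=7 >-3, r--
l=1 r=2: 2+3=5 >-3, r--

no pair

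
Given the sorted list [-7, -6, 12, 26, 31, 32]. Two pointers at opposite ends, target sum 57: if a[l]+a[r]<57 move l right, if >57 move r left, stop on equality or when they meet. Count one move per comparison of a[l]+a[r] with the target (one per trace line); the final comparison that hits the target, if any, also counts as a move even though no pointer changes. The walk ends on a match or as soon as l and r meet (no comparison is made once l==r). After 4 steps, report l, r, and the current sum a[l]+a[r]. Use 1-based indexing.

l=4, r=5, sum=57

l=1 r=6: -7+32=25 <57, l++
l=2 r=6: -6+32=26 <57, l++
l=3 r=6: 12+32=44 <57, l++
l=4 r=6: 26+32=58 >57, r--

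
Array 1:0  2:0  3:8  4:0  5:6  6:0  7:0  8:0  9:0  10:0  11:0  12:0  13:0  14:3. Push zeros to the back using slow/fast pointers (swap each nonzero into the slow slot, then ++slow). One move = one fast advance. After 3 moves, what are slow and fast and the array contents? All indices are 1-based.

(s=1,f=1) a[fast]=0 → fast++
(s=1,f=2) a[fast]=0 → fast++
(s=1,f=3) a[fast]=8≠0 swap→a[1]=8 → slow++,fast++

slow=2, fast=4, a=[8, 0, 0, 0, 6, 0, 0, 0, 0, 0, 0, 0, 0, 3]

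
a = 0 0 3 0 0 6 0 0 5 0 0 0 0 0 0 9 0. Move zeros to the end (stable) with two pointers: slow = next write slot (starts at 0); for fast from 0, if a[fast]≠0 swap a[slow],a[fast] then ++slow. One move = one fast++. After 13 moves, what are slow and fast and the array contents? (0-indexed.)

slow=3, fast=13, a=[3, 6, 5, 0, 0, 0, 0, 0, 0, 0, 0, 0, 0, 0, 0, 9, 0]

slow=0 fast=0: a[fast]=0, fast++
slow=0 fast=1: a[fast]=0, fast++
slow=0 fast=2: a[fast]=3≠0 swap→a[0]=3, slow++,fast++
slow=1 fast=3: a[fast]=0, fast++
slow=1 fast=4: a[fast]=0, fast++
slow=1 fast=5: a[fast]=6≠0 swap→a[1]=6, slow++,fast++
slow=2 fast=6: a[fast]=0, fast++
slow=2 fast=7: a[fast]=0, fast++
slow=2 fast=8: a[fast]=5≠0 swap→a[2]=5, slow++,fast++
slow=3 fast=9: a[fast]=0, fast++
slow=3 fast=10: a[fast]=0, fast++
slow=3 fast=11: a[fast]=0, fast++
slow=3 fast=12: a[fast]=0, fast++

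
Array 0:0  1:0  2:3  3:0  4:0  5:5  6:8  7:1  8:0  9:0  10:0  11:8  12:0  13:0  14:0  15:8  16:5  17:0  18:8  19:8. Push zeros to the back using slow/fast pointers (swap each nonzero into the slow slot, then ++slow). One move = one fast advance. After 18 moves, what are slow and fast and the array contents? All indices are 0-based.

slow=0 fast=0: a[fast]=0, fast++
slow=0 fast=1: a[fast]=0, fast++
slow=0 fast=2: a[fast]=3≠0 swap→a[0]=3, slow++,fast++
slow=1 fast=3: a[fast]=0, fast++
slow=1 fast=4: a[fast]=0, fast++
slow=1 fast=5: a[fast]=5≠0 swap→a[1]=5, slow++,fast++
slow=2 fast=6: a[fast]=8≠0 swap→a[2]=8, slow++,fast++
slow=3 fast=7: a[fast]=1≠0 swap→a[3]=1, slow++,fast++
slow=4 fast=8: a[fast]=0, fast++
slow=4 fast=9: a[fast]=0, fast++
slow=4 fast=10: a[fast]=0, fast++
slow=4 fast=11: a[fast]=8≠0 swap→a[4]=8, slow++,fast++
slow=5 fast=12: a[fast]=0, fast++
slow=5 fast=13: a[fast]=0, fast++
slow=5 fast=14: a[fast]=0, fast++
slow=5 fast=15: a[fast]=8≠0 swap→a[5]=8, slow++,fast++
slow=6 fast=16: a[fast]=5≠0 swap→a[6]=5, slow++,fast++
slow=7 fast=17: a[fast]=0, fast++

slow=7, fast=18, a=[3, 5, 8, 1, 8, 8, 5, 0, 0, 0, 0, 0, 0, 0, 0, 0, 0, 0, 8, 8]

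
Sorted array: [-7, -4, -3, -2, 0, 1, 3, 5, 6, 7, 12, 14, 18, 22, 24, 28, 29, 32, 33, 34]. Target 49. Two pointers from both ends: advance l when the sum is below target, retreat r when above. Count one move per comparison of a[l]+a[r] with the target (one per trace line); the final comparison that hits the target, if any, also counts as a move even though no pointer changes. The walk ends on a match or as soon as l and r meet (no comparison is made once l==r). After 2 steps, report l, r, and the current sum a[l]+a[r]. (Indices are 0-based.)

l=2, r=19, sum=31

l=0 r=19: -7+34=27 <49, l++
l=1 r=19: -4+34=30 <49, l++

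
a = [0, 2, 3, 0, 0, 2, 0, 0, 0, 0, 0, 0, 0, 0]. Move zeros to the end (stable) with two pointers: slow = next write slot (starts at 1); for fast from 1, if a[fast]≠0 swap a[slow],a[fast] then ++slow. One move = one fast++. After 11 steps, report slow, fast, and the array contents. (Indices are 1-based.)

slow=4, fast=12, a=[2, 3, 2, 0, 0, 0, 0, 0, 0, 0, 0, 0, 0, 0]

slow=1 fast=1: a[fast]=0, fast++
slow=1 fast=2: a[fast]=2≠0 swap→a[1]=2, slow++,fast++
slow=2 fast=3: a[fast]=3≠0 swap→a[2]=3, slow++,fast++
slow=3 fast=4: a[fast]=0, fast++
slow=3 fast=5: a[fast]=0, fast++
slow=3 fast=6: a[fast]=2≠0 swap→a[3]=2, slow++,fast++
slow=4 fast=7: a[fast]=0, fast++
slow=4 fast=8: a[fast]=0, fast++
slow=4 fast=9: a[fast]=0, fast++
slow=4 fast=10: a[fast]=0, fast++
slow=4 fast=11: a[fast]=0, fast++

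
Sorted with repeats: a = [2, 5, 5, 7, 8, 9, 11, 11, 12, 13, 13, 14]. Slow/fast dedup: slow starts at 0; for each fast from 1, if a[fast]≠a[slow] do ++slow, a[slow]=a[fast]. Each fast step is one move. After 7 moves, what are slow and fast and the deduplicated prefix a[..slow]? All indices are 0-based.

slow=0 fast=1: a[fast]=5≠a[slow]=2 write a[1]=5, slow++,fast++
slow=1 fast=2: a[fast]=5=a[slow] dup, fast++
slow=1 fast=3: a[fast]=7≠a[slow]=5 write a[2]=7, slow++,fast++
slow=2 fast=4: a[fast]=8≠a[slow]=7 write a[3]=8, slow++,fast++
slow=3 fast=5: a[fast]=9≠a[slow]=8 write a[4]=9, slow++,fast++
slow=4 fast=6: a[fast]=11≠a[slow]=9 write a[5]=11, slow++,fast++
slow=5 fast=7: a[fast]=11=a[slow] dup, fast++

slow=5, fast=8, prefix=[2, 5, 7, 8, 9, 11]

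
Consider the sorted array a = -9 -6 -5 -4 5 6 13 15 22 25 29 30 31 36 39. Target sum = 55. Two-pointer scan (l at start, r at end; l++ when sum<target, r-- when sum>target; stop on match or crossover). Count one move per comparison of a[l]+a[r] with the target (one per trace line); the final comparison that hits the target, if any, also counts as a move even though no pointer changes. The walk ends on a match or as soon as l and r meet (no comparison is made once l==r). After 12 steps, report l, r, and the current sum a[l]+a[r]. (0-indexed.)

l=0 r=14: -9+39=30 <55, l++
l=1 r=14: -6+39=33 <55, l++
l=2 r=14: -5+39=34 <55, l++
l=3 r=14: -4+39=35 <55, l++
l=4 r=14: 5+39=44 <55, l++
l=5 r=14: 6+39=45 <55, l++
l=6 r=14: 13+39=52 <55, l++
l=7 r=14: 15+39=54 <55, l++
l=8 r=14: 22+39=61 >55, r--
l=8 r=13: 22+36=58 >55, r--
l=8 r=12: 22+31=53 <55, l++
l=9 r=12: 25+31=56 >55, r--

l=9, r=11, sum=55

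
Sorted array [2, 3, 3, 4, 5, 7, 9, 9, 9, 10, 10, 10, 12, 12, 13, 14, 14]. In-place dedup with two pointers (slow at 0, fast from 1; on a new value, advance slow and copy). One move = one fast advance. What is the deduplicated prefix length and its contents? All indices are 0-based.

slow=0 fast=1: a[fast]=3≠a[slow]=2 write a[1]=3, slow++,fast++
slow=1 fast=2: a[fast]=3=a[slow] dup, fast++
slow=1 fast=3: a[fast]=4≠a[slow]=3 write a[2]=4, slow++,fast++
slow=2 fast=4: a[fast]=5≠a[slow]=4 write a[3]=5, slow++,fast++
slow=3 fast=5: a[fast]=7≠a[slow]=5 write a[4]=7, slow++,fast++
slow=4 fast=6: a[fast]=9≠a[slow]=7 write a[5]=9, slow++,fast++
slow=5 fast=7: a[fast]=9=a[slow] dup, fast++
slow=5 fast=8: a[fast]=9=a[slow] dup, fast++
slow=5 fast=9: a[fast]=10≠a[slow]=9 write a[6]=10, slow++,fast++
slow=6 fast=10: a[fast]=10=a[slow] dup, fast++
slow=6 fast=11: a[fast]=10=a[slow] dup, fast++
slow=6 fast=12: a[fast]=12≠a[slow]=10 write a[7]=12, slow++,fast++
slow=7 fast=13: a[fast]=12=a[slow] dup, fast++
slow=7 fast=14: a[fast]=13≠a[slow]=12 write a[8]=13, slow++,fast++
slow=8 fast=15: a[fast]=14≠a[slow]=13 write a[9]=14, slow++,fast++
slow=9 fast=16: a[fast]=14=a[slow] dup, fast++

length 10; prefix = [2, 3, 4, 5, 7, 9, 10, 12, 13, 14]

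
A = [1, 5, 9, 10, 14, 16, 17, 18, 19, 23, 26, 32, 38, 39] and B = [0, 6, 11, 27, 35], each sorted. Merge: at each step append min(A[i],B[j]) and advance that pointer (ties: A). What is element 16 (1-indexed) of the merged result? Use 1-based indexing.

merged[16] = 32

[i=1,j=1] A[i]=1>B[j]=0 take 0 → j++
[i=1,j=2] A[i]=1<=B[j]=6 take 1 → i++
[i=2,j=2] A[i]=5<=B[j]=6 take 5 → i++
[i=3,j=2] A[i]=9>B[j]=6 take 6 → j++
[i=3,j=3] A[i]=9<=B[j]=11 take 9 → i++
[i=4,j=3] A[i]=10<=B[j]=11 take 10 → i++
[i=5,j=3] A[i]=14>B[j]=11 take 11 → j++
[i=5,j=4] A[i]=14<=B[j]=27 take 14 → i++
[i=6,j=4] A[i]=16<=B[j]=27 take 16 → i++
[i=7,j=4] A[i]=17<=B[j]=27 take 17 → i++
[i=8,j=4] A[i]=18<=B[j]=27 take 18 → i++
[i=9,j=4] A[i]=19<=B[j]=27 take 19 → i++
[i=10,j=4] A[i]=23<=B[j]=27 take 23 → i++
[i=11,j=4] A[i]=26<=B[j]=27 take 26 → i++
[i=12,j=4] A[i]=32>B[j]=27 take 27 → j++
[i=12,j=5] A[i]=32<=B[j]=35 take 32 → i++
[i=13,j=5] A[i]=38>B[j]=35 take 35 → j++
[i=13,j=6] B done, take A[i]=38 → i++
[i=14,j=6] B done, take A[i]=39 → i++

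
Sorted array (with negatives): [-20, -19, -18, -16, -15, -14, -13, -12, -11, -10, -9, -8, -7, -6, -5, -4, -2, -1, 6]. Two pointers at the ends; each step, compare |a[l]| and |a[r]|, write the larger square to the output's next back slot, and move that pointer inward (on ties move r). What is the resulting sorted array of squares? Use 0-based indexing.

[1, 4, 16, 25, 36, 36, 49, 64, 81, 100, 121, 144, 169, 196, 225, 256, 324, 361, 400]

l=0 r=18: |-20|>|6| out[18]=400, l++
l=1 r=18: |-19|>|6| out[17]=361, l++
l=2 r=18: |-18|>|6| out[16]=324, l++
l=3 r=18: |-16|>|6| out[15]=256, l++
l=4 r=18: |-15|>|6| out[14]=225, l++
l=5 r=18: |-14|>|6| out[13]=196, l++
l=6 r=18: |-13|>|6| out[12]=169, l++
l=7 r=18: |-12|>|6| out[11]=144, l++
l=8 r=18: |-11|>|6| out[10]=121, l++
l=9 r=18: |-10|>|6| out[9]=100, l++
l=10 r=18: |-9|>|6| out[8]=81, l++
l=11 r=18: |-8|>|6| out[7]=64, l++
l=12 r=18: |-7|>|6| out[6]=49, l++
l=13 r=18: |-6|<=|6| out[5]=36, r--
l=13 r=17: |-6|>|-1| out[4]=36, l++
l=14 r=17: |-5|>|-1| out[3]=25, l++
l=15 r=17: |-4|>|-1| out[2]=16, l++
l=16 r=17: |-2|>|-1| out[1]=4, l++
l=17 r=17: |-1|<=|-1| out[0]=1, r--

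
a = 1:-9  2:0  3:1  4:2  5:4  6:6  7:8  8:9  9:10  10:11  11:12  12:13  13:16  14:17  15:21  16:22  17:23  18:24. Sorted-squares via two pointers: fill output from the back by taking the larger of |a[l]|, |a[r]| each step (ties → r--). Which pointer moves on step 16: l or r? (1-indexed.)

l=1 r=18: |-9|<=|24| out[18]=576, r--
l=1 r=17: |-9|<=|23| out[17]=529, r--
l=1 r=16: |-9|<=|22| out[16]=484, r--
l=1 r=15: |-9|<=|21| out[15]=441, r--
l=1 r=14: |-9|<=|17| out[14]=289, r--
l=1 r=13: |-9|<=|16| out[13]=256, r--
l=1 r=12: |-9|<=|13| out[12]=169, r--
l=1 r=11: |-9|<=|12| out[11]=144, r--
l=1 r=10: |-9|<=|11| out[10]=121, r--
l=1 r=9: |-9|<=|10| out[9]=100, r--
l=1 r=8: |-9|<=|9| out[8]=81, r--
l=1 r=7: |-9|>|8| out[7]=81, l++
l=2 r=7: |0|<=|8| out[6]=64, r--
l=2 r=6: |0|<=|6| out[5]=36, r--
l=2 r=5: |0|<=|4| out[4]=16, r--
l=2 r=4: |0|<=|2| out[3]=4, r--

r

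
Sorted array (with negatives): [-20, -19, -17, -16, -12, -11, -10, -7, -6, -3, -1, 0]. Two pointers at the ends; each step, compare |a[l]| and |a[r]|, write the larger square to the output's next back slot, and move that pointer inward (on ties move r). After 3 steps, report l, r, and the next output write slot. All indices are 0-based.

l=0 r=11: |-20|>|0| out[11]=400, l++
l=1 r=11: |-19|>|0| out[10]=361, l++
l=2 r=11: |-17|>|0| out[9]=289, l++

l=3, r=11, next write slot=8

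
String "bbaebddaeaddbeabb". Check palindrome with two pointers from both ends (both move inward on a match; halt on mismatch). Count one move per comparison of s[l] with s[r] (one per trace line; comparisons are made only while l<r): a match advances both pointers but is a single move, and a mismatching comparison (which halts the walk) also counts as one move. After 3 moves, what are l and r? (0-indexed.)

[0,16] 'b'=='b' → l++,r--
[1,15] 'b'=='b' → l++,r--
[2,14] 'a'=='a' → l++,r--

l=3, r=13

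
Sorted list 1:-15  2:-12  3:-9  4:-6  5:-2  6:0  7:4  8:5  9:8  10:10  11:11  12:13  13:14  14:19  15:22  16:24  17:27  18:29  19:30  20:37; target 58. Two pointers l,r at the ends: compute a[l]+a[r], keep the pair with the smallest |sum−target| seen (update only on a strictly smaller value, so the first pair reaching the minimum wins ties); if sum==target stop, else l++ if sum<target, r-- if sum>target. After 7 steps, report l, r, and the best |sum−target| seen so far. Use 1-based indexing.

[1,20] -15+37=22 d=36 * → l++
[2,20] -12+37=25 d=33 * → l++
[3,20] -9+37=28 d=30 * → l++
[4,20] -6+37=31 d=27 * → l++
[5,20] -2+37=35 d=23 * → l++
[6,20] 0+37=37 d=21 * → l++
[7,20] 4+37=41 d=17 * → l++

l=8, r=20, best |Δ|=17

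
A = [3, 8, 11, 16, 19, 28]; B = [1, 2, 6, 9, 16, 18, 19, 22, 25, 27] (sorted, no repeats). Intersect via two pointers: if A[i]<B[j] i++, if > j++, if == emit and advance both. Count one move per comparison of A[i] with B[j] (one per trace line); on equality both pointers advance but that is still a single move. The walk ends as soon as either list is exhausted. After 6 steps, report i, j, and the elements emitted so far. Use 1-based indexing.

[i=1,j=1] 3>1 → j++
[i=1,j=2] 3>2 → j++
[i=1,j=3] 3<6 → i++
[i=2,j=3] 8>6 → j++
[i=2,j=4] 8<9 → i++
[i=3,j=4] 11>9 → j++

i=3, j=5, emitted=[]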